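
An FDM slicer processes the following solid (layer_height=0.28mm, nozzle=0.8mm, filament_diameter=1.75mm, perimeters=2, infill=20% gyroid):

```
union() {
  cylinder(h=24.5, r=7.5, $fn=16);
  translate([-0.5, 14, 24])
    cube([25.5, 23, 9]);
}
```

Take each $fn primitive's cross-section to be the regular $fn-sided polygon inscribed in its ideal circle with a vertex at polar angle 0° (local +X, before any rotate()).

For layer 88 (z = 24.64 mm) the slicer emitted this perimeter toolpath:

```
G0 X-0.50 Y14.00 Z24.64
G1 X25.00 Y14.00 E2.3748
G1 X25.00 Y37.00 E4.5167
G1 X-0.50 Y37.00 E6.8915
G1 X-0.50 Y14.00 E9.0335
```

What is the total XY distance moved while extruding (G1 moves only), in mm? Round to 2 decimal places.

Sum the Euclidean lengths of each G1 segment: total = 97.00 mm.

97.00 mm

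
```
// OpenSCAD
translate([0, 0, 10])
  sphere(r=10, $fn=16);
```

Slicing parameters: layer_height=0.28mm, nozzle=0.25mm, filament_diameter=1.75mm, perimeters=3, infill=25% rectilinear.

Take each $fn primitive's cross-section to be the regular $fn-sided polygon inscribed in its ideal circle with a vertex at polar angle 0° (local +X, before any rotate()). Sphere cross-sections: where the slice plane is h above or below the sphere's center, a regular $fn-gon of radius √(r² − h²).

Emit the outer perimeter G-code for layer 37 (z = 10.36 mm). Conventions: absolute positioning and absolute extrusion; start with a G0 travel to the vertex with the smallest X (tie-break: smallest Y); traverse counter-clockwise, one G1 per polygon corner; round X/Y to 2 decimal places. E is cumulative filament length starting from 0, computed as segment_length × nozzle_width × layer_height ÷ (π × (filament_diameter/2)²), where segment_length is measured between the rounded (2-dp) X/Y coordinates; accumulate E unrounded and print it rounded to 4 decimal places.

At z = 10.36 mm: the r=10 sphere contributes a regular 16-gon of circumradius √(10²−0.36²) = 9.994. The outline is a single polygon with 16 vertices. Extrusion per mm of travel: 0.25 × 0.28 / (π × 0.875²) = 0.029103. Accumulating E over each segment gives final E = 1.8153.

G0 X-9.99 Y0.00 Z10.36
G1 X-9.23 Y-3.82 E0.1134
G1 X-7.07 Y-7.07 E0.2269
G1 X-3.82 Y-9.23 E0.3405
G1 X0.00 Y-9.99 E0.4538
G1 X3.82 Y-9.23 E0.5672
G1 X7.07 Y-7.07 E0.6808
G1 X9.23 Y-3.82 E0.7943
G1 X9.99 Y0.00 E0.9077
G1 X9.23 Y3.82 E1.0210
G1 X7.07 Y7.07 E1.1346
G1 X3.82 Y9.23 E1.2482
G1 X0.00 Y9.99 E1.3615
G1 X-3.82 Y9.23 E1.4749
G1 X-7.07 Y7.07 E1.5884
G1 X-9.23 Y3.82 E1.7020
G1 X-9.99 Y0.00 E1.8153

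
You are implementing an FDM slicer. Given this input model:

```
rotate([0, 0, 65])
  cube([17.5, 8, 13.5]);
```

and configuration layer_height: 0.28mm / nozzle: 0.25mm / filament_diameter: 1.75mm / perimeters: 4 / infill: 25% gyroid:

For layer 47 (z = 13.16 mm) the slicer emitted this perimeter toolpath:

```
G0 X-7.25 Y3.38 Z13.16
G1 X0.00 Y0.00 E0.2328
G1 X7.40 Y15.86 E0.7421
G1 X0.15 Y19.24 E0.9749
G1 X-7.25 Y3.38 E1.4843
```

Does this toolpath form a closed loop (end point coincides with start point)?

yes

Start point (G0): (-7.25, 3.38). End point (last G1): the path returns to the start — closed.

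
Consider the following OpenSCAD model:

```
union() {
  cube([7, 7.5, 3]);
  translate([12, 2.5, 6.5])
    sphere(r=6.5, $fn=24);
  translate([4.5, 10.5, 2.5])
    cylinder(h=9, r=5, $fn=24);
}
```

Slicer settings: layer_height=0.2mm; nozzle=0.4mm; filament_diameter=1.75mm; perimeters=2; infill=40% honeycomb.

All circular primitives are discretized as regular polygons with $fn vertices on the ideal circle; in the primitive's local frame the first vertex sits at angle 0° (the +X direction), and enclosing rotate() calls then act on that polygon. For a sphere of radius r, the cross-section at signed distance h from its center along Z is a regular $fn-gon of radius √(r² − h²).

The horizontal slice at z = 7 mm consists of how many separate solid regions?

At z = 7 mm: the cube does not reach this height (z outside [0, 3]); the r=6.5 sphere at (12, 2.5) contributes a regular 24-gon of circumradius √(6.5²−0.5²) = 6.481; the r=5 cylinder at (4.5, 10.5) contributes a regular 24-gon of circumradius 5; Merging all regions: the regions partially overlap (shared area 0.95 mm²), so overlapping operands fuse into one piece — 1 connected region. The result has 1 disconnected region.

1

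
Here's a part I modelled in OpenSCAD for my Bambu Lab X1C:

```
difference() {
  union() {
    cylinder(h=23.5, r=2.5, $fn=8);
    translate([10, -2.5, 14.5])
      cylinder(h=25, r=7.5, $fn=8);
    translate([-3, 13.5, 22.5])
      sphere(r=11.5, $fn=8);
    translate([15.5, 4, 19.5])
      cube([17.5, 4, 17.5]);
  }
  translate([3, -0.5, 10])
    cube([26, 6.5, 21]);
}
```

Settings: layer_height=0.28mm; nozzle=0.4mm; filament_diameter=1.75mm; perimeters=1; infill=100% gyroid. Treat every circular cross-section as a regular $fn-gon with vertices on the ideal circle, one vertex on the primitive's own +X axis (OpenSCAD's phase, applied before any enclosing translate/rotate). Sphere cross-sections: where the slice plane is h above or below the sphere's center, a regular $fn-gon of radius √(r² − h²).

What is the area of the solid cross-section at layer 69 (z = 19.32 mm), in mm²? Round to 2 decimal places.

At z = 19.32 mm: the r=2.5 cylinder contributes a regular 8-gon of circumradius 2.5 (area = (8/2)·2.500²·sin(360°/8) = 17.68 mm²); the cylinder at (10, -2.5): section is a regular 8-gon, circumradius r=7.5 (area = (8/2)·7.500²·sin(360°/8) = 159.10 mm²); the r=11.5 sphere at (-3, 13.5) contributes a regular 8-gon of circumradius √(11.5²−3.18²) = 11.052 (area = (8/2)·11.052²·sin(360°/8) = 345.46 mm²); the cube at (15.5, 4) does not reach this height (z outside [19.5, 37]); Combining (union): the 3 present regions are separate (no shared area or edge), so areas and boundary lengths simply add and each stays a separate island — area = 522.23 mm²; the cube at (3, -0.5) is present — its section is the full 26×6.5 rectangle (area 169.00 mm²); Subtracting the remaining from the first: starting from that combined region (522.23 mm²), the 26×6.5 cube at (3, -0.5) partially overlaps it — only the 52.48 mm² overlap (of its 169.00 mm²) is removed, clipping the outline — area = 469.75 mm². Overall, the cross-section has 3 separate islands. Net area = 469.75 mm².

469.75 mm²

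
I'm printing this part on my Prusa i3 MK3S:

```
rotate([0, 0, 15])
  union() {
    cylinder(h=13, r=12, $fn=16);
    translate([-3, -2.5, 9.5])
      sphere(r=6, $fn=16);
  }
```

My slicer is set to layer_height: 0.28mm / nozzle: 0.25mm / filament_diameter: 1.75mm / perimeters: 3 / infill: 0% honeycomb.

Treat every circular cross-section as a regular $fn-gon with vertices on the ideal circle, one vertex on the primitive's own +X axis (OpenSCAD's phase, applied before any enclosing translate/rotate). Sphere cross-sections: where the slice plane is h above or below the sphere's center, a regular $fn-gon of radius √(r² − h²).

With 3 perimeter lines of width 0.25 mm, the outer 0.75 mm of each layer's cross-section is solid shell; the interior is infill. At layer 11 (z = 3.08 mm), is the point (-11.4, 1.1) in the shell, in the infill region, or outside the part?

At z = 3.08 mm: the r=12 cylinder gives a regular 16-gon of circumradius 12 (constant along its height); the sphere at (-3, -2.5) does not reach this height (|z−center|=6.420 > r=6); Merging all regions: only the r=12 cylinder is present, so the union is just that shape — 1 connected region; (whole slice rotated 15° about Z — lengths, areas and connectivity unchanged). Overall, the cross-section is a single solid region. Undo the 15° rotation: the query point maps to (-10.727, 4.013) in the un-rotated model frame. The nearest boundary edge runs (-11.09, 4.59)→(-12.00, 0.00); distance from the point to it = 0.47 mm. The point is inside the cross-section, 0.47 mm from the nearest boundary — within the 0.75 mm shell band (3 × 0.25).

shell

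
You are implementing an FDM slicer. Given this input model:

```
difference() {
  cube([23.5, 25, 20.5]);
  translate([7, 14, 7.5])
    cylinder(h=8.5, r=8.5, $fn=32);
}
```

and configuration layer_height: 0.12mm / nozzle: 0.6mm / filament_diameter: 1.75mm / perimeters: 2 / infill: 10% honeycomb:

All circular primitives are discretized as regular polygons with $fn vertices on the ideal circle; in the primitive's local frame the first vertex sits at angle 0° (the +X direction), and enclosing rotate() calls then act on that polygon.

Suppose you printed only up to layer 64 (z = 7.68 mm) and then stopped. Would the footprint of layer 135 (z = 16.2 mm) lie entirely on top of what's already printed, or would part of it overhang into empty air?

Compare the two slices. At z = 7.68: the cube is present — its section is the full 23.5×25 rectangle (area 587.50 mm²); the cylinder at (7, 14): section is a regular 32-gon, circumradius r=8.5 (area = (32/2)·8.500²·sin(360°/32) = 225.52 mm²); After the difference (first − rest): starting from the 23.5×25 cube (587.50 mm²), the r=8.5 cylinder at (7, 14) partially overlaps it — only the 215.97 mm² overlap (of its 225.52 mm²) is removed, clipping the outline — area = 371.53 mm². At z = 16.2: the cube (footprint 23.5×25) is included at this height (area 587.50 mm²); the cylinder at (7, 14) is absent (z outside [7.5, 16]); Subtracting the remaining from the first: none of the subtracted shapes is present at this height, so the 23.5×25 cube is unchanged — area = 587.50 mm². Checking containment: at z = 16.2 the cross-section extends beyond the z = 7.68 cross-section by about 215.97 mm².

part overhangs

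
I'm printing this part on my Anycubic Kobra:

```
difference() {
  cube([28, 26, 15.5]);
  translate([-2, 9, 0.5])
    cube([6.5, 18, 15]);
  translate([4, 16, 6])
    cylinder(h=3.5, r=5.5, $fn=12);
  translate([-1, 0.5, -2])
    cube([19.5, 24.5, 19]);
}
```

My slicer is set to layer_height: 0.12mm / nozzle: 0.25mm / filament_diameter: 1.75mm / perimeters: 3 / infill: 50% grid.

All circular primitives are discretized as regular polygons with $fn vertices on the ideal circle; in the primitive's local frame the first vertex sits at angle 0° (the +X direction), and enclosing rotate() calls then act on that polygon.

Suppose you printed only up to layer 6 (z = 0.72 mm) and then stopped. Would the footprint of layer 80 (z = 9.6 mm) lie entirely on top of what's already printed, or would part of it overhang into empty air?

entirely on top

Compare the two slices. At z = 0.72: the cube is present — its section is the full 28×26 rectangle (area 728.00 mm²); the 6.5×18 cube at (-2, 9) contributes its full rectangle (area 117.00 mm²); the cylinder at (4, 16) is not intersected at this z (z outside [6, 9.5]); the 19.5×24.5 cube at (-1, 0.5) contributes its full rectangle (area 477.75 mm²); Taking the first minus the rest: starting from the 28×26 cube (728.00 mm²), the 6.5×18 cube at (-2, 9) partially overlaps it — only the 76.50 mm² overlap (of its 117.00 mm²) is removed, clipping the outline; the 19.5×24.5 cube at (-1, 0.5) partially overlaps it — only the 381.25 mm² overlap (of its 477.75 mm²) is removed, clipping the outline — area = 270.25 mm². At z = 9.6: the cube (footprint 28×26) is included at this height (area 728.00 mm²); the 6.5×18 cube at (-2, 9) contributes its full rectangle (area 117.00 mm²); the cylinder at (4, 16) is absent (z outside [6, 9.5]); the cube at (-1, 0.5) (footprint 19.5×24.5) is included at this height (area 477.75 mm²); Taking the first minus the rest: starting from the 28×26 cube (728.00 mm²), the 6.5×18 cube at (-2, 9) partially overlaps it — only the 76.50 mm² overlap (of its 117.00 mm²) is removed, clipping the outline; the 19.5×24.5 cube at (-1, 0.5) partially overlaps it — only the 381.25 mm² overlap (of its 477.75 mm²) is removed, clipping the outline — area = 270.25 mm². Checking containment: the cross-section at z = 9.6 is a subset of the cross-section at z = 0.72.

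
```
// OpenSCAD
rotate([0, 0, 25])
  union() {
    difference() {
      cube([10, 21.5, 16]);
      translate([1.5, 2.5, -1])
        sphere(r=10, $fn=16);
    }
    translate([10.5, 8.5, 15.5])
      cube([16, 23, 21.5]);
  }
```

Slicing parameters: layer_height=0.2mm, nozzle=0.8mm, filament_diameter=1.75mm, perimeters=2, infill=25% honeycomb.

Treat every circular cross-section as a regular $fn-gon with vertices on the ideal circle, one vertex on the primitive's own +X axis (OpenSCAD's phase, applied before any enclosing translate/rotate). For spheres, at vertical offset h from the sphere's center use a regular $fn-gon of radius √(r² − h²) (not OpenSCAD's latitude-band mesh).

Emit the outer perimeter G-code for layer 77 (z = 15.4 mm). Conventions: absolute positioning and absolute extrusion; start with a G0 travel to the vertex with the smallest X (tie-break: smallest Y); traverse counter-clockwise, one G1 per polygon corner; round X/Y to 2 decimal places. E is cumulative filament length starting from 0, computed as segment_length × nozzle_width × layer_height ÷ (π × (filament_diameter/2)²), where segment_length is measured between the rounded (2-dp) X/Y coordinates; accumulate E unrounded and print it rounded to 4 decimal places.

At z = 15.4 mm: the cube (footprint 10×21.5) is included at this height; the sphere at (1.5, 2.5) is not intersected at this z (|z−center|=16.400 > r=10); Taking the first minus the rest: none of the subtracted shapes is present at this height, so the 10×21.5 cube is unchanged — 1 connected region; the cube at (10.5, 8.5) does not reach this height (z outside [15.5, 37]); Combining (union): only the result so far is present, so the union is just that shape — 1 connected region; (rotated 25° about Z; rotation is an isometry so areas/perimeters/island counts are preserved). The outline is a single polygon with 4 vertices. Extrusion per mm of travel: 0.8 × 0.2 / (π × 0.875²) = 0.066520. Accumulating E over each segment gives final E = 4.1908.

G0 X-9.09 Y19.49 Z15.40
G1 X0.00 Y0.00 E1.4306
G1 X9.06 Y4.23 E2.0957
G1 X-0.02 Y23.71 E3.5253
G1 X-9.09 Y19.49 E4.1908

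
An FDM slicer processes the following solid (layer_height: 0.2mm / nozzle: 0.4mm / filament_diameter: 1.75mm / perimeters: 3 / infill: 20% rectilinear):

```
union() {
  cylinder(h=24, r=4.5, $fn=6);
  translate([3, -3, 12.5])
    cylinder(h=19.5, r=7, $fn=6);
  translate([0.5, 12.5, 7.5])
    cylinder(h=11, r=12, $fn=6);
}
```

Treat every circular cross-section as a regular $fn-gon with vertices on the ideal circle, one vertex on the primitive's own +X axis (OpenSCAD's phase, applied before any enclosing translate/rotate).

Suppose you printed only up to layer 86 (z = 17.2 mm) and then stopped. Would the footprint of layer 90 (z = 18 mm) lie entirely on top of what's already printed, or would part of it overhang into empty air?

entirely on top

Compare the two slices. At z = 17.2: the cylinder: section is a regular 6-gon, circumradius r=4.5 (area = (6/2)·4.500²·sin(360°/6) = 52.61 mm²); the cylinder at (3, -3): section is a regular 6-gon, circumradius r=7 (area = (6/2)·7.000²·sin(360°/6) = 127.31 mm²); the r=12 cylinder at (0.5, 12.5) contributes a regular 6-gon of circumradius 12 (area = (6/2)·12.000²·sin(360°/6) = 374.12 mm²); Combining (union): the regions partially overlap — summed areas 554.04 mm² minus the doubly-counted overlap 52.83 mm² gives 501.21 mm² — area = 501.21 mm². At z = 18: the cylinder: section is a regular 6-gon, circumradius r=4.5 (area = (6/2)·4.500²·sin(360°/6) = 52.61 mm²); the r=7 cylinder at (3, -3) contributes a regular 6-gon of circumradius 7 (area = (6/2)·7.000²·sin(360°/6) = 127.31 mm²); the r=12 cylinder at (0.5, 12.5) gives a regular 6-gon of circumradius 12 (constant along its height) (area = (6/2)·12.000²·sin(360°/6) = 374.12 mm²); Merging all regions: the regions partially overlap — summed areas 554.04 mm² minus the doubly-counted overlap 52.83 mm² gives 501.21 mm² — area = 501.21 mm². Checking containment: the cross-section at z = 18 is a subset of the cross-section at z = 17.2.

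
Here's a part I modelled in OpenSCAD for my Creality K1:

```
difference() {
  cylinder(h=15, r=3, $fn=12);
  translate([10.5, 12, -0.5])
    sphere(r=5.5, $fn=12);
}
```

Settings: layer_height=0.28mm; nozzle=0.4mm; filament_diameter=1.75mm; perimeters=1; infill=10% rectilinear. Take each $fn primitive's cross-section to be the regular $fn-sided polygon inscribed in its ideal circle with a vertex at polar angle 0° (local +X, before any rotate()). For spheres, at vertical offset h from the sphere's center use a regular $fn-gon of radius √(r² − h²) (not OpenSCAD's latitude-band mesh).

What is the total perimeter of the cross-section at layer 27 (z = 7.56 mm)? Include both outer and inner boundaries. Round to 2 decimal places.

18.63 mm

At z = 7.56 mm: the r=3 cylinder contributes a regular 12-gon of circumradius 3 (perimeter = 2·12·3.000·sin(180°/12) = 18.63 mm); the sphere at (10.5, 12) is absent (|z−center|=8.060 > r=5.5); Subtracting the remaining from the first: none of the subtracted shapes is present at this height, so the r=3 cylinder is unchanged — boundary = 18.63 mm. Overall, the cross-section is a single solid region. Total boundary length (outer) = 18.63 mm.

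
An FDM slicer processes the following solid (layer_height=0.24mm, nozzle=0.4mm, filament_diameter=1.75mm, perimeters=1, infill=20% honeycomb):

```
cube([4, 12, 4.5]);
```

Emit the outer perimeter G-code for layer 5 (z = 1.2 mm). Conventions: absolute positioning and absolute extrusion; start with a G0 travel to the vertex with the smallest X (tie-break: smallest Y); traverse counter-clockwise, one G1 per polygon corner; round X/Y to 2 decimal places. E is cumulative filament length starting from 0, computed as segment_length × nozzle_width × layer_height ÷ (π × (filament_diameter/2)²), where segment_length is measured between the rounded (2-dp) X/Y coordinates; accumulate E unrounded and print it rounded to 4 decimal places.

G0 X0.00 Y0.00 Z1.20
G1 X4.00 Y0.00 E0.1596
G1 X4.00 Y12.00 E0.6386
G1 X0.00 Y12.00 E0.7982
G1 X0.00 Y0.00 E1.2772

At z = 1.2 mm: the cube (footprint 4×12) is included at this height. The outline is a single polygon with 4 vertices. Extrusion per mm of travel: 0.4 × 0.24 / (π × 0.875²) = 0.039912. Accumulating E over each segment gives final E = 1.2772.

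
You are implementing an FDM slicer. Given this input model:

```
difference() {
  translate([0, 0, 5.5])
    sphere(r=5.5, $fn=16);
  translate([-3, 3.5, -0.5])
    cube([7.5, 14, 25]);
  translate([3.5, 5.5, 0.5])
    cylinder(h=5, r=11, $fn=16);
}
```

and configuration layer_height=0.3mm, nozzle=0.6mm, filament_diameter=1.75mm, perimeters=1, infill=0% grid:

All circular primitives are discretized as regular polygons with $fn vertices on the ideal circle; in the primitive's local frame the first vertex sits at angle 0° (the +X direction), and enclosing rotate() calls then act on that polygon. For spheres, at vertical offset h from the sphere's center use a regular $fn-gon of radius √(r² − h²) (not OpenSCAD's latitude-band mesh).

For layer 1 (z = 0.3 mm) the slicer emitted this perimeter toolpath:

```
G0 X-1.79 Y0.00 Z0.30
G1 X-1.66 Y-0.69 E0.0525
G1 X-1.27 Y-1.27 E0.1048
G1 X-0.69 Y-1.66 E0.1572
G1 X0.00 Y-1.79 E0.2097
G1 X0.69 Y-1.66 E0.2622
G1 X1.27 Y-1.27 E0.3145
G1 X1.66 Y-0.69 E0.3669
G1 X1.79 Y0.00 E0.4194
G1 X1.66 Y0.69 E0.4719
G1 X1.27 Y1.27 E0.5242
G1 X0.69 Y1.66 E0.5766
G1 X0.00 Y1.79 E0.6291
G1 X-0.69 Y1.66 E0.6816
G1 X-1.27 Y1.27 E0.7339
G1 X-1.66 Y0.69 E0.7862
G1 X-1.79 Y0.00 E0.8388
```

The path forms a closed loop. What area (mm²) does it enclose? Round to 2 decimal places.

9.87 mm²

Apply the shoelace formula to the sequence of (X, Y) vertices; enclosed area = 9.87 mm².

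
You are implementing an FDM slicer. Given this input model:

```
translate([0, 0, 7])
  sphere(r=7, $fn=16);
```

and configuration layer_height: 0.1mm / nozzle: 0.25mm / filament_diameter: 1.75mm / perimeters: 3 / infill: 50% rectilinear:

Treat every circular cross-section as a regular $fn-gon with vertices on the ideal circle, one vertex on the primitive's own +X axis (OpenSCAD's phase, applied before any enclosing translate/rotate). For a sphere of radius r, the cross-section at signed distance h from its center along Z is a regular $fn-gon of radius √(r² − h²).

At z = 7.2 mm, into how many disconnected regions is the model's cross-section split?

At z = 7.2 mm: the sphere: section is a regular 16-gon, circumradius = √(r²−h²) = √(7²−0.2²) = 6.997. The result has 1 disconnected region.

1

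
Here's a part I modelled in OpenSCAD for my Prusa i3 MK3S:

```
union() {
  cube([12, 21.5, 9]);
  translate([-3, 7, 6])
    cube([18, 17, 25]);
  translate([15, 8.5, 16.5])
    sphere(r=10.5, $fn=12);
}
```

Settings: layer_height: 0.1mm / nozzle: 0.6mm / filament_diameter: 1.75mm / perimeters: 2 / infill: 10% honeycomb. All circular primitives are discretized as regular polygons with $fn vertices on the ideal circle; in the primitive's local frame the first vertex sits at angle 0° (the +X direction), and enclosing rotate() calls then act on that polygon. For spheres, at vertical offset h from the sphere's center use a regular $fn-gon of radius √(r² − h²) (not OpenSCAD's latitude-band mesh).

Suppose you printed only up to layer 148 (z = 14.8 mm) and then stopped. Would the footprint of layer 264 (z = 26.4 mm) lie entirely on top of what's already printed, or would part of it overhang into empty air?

Compare the two slices. At z = 14.8: the cube is absent (z outside [0, 9]); the 18×17 cube at (-3, 7) contributes its full rectangle (area 306.00 mm²); the r=10.5 sphere at (15, 8.5) contributes a regular 12-gon of circumradius √(10.5²−1.7²) = 10.361 (area = (12/2)·10.361²·sin(360°/12) = 322.08 mm²); Merging all regions: the regions partially overlap — summed areas 628.08 mm² minus the doubly-counted overlap 95.76 mm² gives 532.32 mm² — area = 532.32 mm². At z = 26.4: the cube does not reach this height (z outside [0, 9]); the cube at (-3, 7) is present — its section is the full 18×17 rectangle (area 306.00 mm²); the r=10.5 sphere at (15, 8.5) slices to a regular 12-gon of circumradius 3.499 (√(r²−h²) with h=9.9 from center) (area = (12/2)·3.499²·sin(360°/12) = 36.72 mm²); Merging all regions: the regions partially overlap — summed areas 342.72 mm² minus the doubly-counted overlap 14.13 mm² gives 328.59 mm² — area = 328.59 mm². Checking containment: the cross-section at z = 26.4 is a subset of the cross-section at z = 14.8.

entirely on top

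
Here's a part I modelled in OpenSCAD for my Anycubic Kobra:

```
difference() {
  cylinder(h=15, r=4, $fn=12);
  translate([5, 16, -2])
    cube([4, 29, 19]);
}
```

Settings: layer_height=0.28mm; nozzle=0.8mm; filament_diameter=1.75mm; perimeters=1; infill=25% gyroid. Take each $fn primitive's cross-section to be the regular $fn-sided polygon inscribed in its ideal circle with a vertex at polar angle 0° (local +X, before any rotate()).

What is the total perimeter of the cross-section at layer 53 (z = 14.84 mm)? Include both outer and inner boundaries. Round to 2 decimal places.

At z = 14.84 mm: the r=4 cylinder gives a regular 12-gon of circumradius 4 (constant along its height) (perimeter = 2·12·4.000·sin(180°/12) = 24.85 mm); the cube at (5, 16) is present — its section is the full 4×29 rectangle (perimeter 66.00 mm); Subtracting the remaining from the first: starting from the r=4 cylinder, the 4×29 cube at (5, 16) misses the remaining region (no effect) — boundary = 24.85 mm. Overall, the cross-section is a single solid region. Total boundary length (outer) = 24.85 mm.

24.85 mm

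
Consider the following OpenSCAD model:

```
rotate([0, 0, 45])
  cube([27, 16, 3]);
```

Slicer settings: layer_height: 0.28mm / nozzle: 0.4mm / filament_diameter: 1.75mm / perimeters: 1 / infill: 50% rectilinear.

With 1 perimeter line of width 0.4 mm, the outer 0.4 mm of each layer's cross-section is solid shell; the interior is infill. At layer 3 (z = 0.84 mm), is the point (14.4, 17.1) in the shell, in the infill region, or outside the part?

At z = 0.84 mm: the 27×16 cube contributes its full rectangle; (rotated 45° about Z; rotation is an isometry so areas/perimeters/island counts are preserved). Overall, the cross-section is a single solid region. Undo the 45° rotation: the query point maps to (22.274, 1.909) in the un-rotated model frame. The nearest boundary edge runs (0.00, 0.00)→(27.00, 0.00); distance from the point to it = 1.91 mm. The point is inside the cross-section and 1.91 mm from the nearest boundary — more than the 0.4 mm shell width (1 × 0.4), so it's in the infill interior.

infill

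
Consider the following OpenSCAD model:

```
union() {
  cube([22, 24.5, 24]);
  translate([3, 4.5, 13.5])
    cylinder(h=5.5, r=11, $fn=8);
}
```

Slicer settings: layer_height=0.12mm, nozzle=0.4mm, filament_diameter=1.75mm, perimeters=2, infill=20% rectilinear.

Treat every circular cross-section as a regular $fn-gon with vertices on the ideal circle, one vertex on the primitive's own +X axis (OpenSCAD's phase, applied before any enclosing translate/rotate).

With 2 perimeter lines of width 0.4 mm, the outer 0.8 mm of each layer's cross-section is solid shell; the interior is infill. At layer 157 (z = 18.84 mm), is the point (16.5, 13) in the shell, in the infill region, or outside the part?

infill

At z = 18.84 mm: the cube is present — its section is the full 22×24.5 rectangle; the cylinder at (3, 4.5): section is a regular 8-gon, circumradius r=11; Combining (union): the regions partially overlap (shared area 175.50 mm²), so overlapping operands fuse into one piece — 1 connected region. Overall, the cross-section is a single solid region. The nearest boundary edge runs (22.00, 24.50)→(22.00, 0.00); distance from the point to it = 5.50 mm. The point is inside the cross-section and 5.50 mm from the nearest boundary — more than the 0.8 mm shell width (2 × 0.4), so it's in the infill interior.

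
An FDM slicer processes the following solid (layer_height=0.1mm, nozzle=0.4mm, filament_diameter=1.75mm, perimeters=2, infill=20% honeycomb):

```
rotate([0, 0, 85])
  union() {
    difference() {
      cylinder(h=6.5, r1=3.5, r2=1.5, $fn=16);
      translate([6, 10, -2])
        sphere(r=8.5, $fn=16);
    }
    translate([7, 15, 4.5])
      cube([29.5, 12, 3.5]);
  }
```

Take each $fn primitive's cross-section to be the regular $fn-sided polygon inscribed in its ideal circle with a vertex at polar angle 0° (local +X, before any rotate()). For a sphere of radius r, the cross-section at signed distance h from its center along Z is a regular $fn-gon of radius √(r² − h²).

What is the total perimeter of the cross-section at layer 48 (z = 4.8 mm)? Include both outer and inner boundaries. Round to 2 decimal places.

95.63 mm

At z = 4.8 mm: the cone (r1=3.5→r2=1.5) has section circumradius 2.023 here — a regular 16-gon (perimeter = 2·16·2.023·sin(180°/16) = 12.63 mm); the sphere at (6, 10): section is a regular 16-gon, circumradius = √(r²−h²) = √(8.5²−6.8²) = 5.100 (perimeter = 2·16·5.100·sin(180°/16) = 31.84 mm); Subtracting the remaining from the first: starting from the cone, the r=8.5 sphere at (6, 10) misses the remaining region (no effect) — boundary = 12.63 mm; the 29.5×12 cube at (7, 15) contributes its full rectangle (perimeter 83.00 mm); Taking the union: the 2 present regions are separate (no shared area or edge), so areas and boundary lengths simply add and each stays a separate island — boundary = 95.63 mm; (whole slice rotated 85° about Z — lengths, areas and connectivity unchanged). Overall, the cross-section has 2 separate islands. Total boundary length (outer) = 95.63 mm.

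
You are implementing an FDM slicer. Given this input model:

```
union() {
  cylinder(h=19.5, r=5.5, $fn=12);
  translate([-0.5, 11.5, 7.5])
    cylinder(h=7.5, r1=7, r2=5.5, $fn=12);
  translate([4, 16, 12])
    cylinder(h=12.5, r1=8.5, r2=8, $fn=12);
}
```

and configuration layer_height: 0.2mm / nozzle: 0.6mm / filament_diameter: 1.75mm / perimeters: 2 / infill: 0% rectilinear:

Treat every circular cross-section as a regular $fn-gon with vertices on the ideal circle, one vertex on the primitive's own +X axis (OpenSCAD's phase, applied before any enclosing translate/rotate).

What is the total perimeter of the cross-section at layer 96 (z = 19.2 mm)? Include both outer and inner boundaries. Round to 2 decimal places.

85.17 mm

At z = 19.2 mm: the cylinder: section is a regular 12-gon, circumradius r=5.5 (perimeter = 2·12·5.500·sin(180°/12) = 34.16 mm); the cone at (-0.5, 11.5) is not intersected at this z (z outside [7.5, 15]); the cone at (4, 16) (r1=8.5→r2=8) has section circumradius 8.212 here — a regular 12-gon (perimeter = 2·12·8.212·sin(180°/12) = 51.01 mm); Combining (union): the 2 present regions are separate (no shared area or edge), so areas and boundary lengths simply add and each stays a separate island — boundary = 85.17 mm. Overall, the cross-section has 2 separate islands. Total boundary length (outer) = 85.17 mm.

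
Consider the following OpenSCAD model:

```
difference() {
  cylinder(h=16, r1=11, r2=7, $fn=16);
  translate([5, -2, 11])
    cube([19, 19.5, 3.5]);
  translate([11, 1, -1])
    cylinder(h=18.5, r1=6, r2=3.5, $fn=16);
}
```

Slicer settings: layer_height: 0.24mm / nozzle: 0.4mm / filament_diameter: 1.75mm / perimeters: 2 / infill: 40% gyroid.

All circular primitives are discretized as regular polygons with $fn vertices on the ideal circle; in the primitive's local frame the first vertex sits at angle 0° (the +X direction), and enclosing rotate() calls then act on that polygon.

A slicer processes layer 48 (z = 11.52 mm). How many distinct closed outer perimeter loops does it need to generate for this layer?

At z = 11.52 mm: the cone contributes a regular 16-gon of circumradius 8.120 (interpolated between r1=11 and r2=7 at t=0.720); the 19×19.5 cube at (5, -2) contributes its full rectangle; the cone at (11, 1): at t=0.677 of its height the radius interpolates to r₁+(r₂−r₁)t = 4.308, giving a regular 16-gon of that circumradius; After the difference (first − rest): starting from the cone, the 19×19.5 cube at (5, -2) partially overlaps it — only the 19.03 mm² overlap (of its 370.50 mm²) is removed, clipping the outline; the cone at (11, 1) misses the remaining region (no effect) — 1 connected region. The result has 1 disconnected region.

1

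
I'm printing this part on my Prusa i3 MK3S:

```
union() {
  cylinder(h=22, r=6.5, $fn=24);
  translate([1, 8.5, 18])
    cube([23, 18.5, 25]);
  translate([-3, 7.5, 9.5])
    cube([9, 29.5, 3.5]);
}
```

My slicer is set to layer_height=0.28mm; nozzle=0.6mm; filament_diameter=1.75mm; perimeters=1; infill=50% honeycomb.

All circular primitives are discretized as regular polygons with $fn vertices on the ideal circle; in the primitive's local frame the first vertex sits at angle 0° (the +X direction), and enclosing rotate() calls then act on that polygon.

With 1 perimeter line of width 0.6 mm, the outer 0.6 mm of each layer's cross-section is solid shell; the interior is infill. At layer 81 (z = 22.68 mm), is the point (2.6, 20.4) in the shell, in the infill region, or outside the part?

At z = 22.68 mm: the cylinder is not intersected at this z (z outside [0, 22]); the cube at (1, 8.5) (footprint 23×18.5) is included at this height; the cube at (-3, 7.5) does not reach this height (z outside [9.5, 13]); Taking the union: only the 23×18.5 cube at (1, 8.5) is present, so the union is just that shape — 1 connected region. Overall, the cross-section is a single solid region. The nearest boundary edge runs (1.00, 27.00)→(1.00, 8.50); distance from the point to it = 1.60 mm. The point is inside the cross-section and 1.60 mm from the nearest boundary — more than the 0.6 mm shell width (1 × 0.6), so it's in the infill interior.

infill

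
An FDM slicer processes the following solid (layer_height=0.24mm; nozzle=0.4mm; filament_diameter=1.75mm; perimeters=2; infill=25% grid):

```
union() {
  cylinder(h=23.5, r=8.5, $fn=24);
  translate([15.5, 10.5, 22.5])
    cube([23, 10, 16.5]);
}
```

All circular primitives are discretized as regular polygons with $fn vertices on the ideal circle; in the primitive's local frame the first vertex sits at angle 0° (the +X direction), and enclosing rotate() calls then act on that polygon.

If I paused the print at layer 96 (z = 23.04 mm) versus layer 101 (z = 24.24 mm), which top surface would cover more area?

Layer 96 (z = 23.04): the r=8.5 cylinder contributes a regular 24-gon of circumradius 8.5 (area = (24/2)·8.500²·sin(360°/24) = 224.40 mm²); the 23×10 cube at (15.5, 10.5) contributes its full rectangle (area 230.00 mm²); Combining (union): the 2 present regions are separate (no shared area or edge), so areas and boundary lengths simply add and each stays a separate island — area = 454.40 mm². So its area = 454.40 mm². Layer 101 (z = 24.24): the cylinder is absent (z outside [0, 23.5]); the cube at (15.5, 10.5) is present — its section is the full 23×10 rectangle (area 230.00 mm²); Taking the union: only the 23×10 cube at (15.5, 10.5) is present, so the union is just that shape — area = 230.00 mm². So its area = 230.00 mm². Layer 96 is larger (454.40 vs 230.00 mm²).

layer 96 (z = 23.04 mm)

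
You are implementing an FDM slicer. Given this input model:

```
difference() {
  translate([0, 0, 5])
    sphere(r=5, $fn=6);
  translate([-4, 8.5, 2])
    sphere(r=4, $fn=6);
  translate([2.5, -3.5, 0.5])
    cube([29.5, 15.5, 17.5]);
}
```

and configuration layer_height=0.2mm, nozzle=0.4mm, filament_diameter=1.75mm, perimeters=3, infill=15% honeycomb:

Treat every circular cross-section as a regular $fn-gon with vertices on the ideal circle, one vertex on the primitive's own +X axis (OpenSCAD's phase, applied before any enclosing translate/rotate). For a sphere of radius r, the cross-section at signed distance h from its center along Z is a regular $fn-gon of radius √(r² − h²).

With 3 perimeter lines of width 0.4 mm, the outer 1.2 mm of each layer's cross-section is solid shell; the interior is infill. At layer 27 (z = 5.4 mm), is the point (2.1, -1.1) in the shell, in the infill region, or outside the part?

At z = 5.4 mm: the r=5 sphere contributes a regular 6-gon of circumradius √(5²−0.4²) = 4.984; the r=4 sphere at (-4, 8.5) slices to a regular 6-gon of circumradius 2.107 (√(r²−h²) with h=3.4 from center); the cube at (2.5, -3.5) (footprint 29.5×15.5) is included at this height; Subtracting the remaining from the first: starting from the r=5 sphere, the r=4 sphere at (-4, 8.5) misses the remaining region (no effect); the 29.5×15.5 cube at (2.5, -3.5) partially overlaps it — only the 10.50 mm² overlap (of its 457.25 mm²) is removed, clipping the outline — 1 connected region. Overall, the cross-section is a single solid region. The nearest boundary edge runs (2.50, 4.30)→(2.50, -3.50); distance from the point to it = 0.40 mm. The point is inside the cross-section, 0.40 mm from the nearest boundary — within the 1.2 mm shell band (3 × 0.4).

shell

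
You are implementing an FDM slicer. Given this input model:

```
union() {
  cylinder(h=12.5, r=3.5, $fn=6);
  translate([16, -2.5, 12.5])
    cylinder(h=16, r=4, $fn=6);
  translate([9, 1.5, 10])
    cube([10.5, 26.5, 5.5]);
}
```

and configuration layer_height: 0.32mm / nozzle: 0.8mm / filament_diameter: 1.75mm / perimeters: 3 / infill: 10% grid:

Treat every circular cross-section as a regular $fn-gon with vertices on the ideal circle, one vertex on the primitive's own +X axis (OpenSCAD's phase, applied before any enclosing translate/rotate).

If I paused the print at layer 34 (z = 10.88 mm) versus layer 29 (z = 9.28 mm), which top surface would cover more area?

layer 34 (z = 10.88 mm)

Layer 34 (z = 10.88): the cylinder: section is a regular 6-gon, circumradius r=3.5 (area = (6/2)·3.500²·sin(360°/6) = 31.83 mm²); the cylinder at (16, -2.5) is not intersected at this z (z outside [12.5, 28.5]); the cube at (9, 1.5) (footprint 10.5×26.5) is included at this height (area 278.25 mm²); Taking the union: the 2 present regions are separate (no shared area or edge), so areas and boundary lengths simply add and each stays a separate island — area = 310.08 mm². So its area = 310.08 mm². Layer 29 (z = 9.28): the r=3.5 cylinder contributes a regular 6-gon of circumradius 3.5 (area = (6/2)·3.500²·sin(360°/6) = 31.83 mm²); the cylinder at (16, -2.5) is not intersected at this z (z outside [12.5, 28.5]); the cube at (9, 1.5) is absent (z outside [10, 15.5]); Combining (union): only the r=3.5 cylinder is present, so the union is just that shape — area = 31.83 mm². So its area = 31.83 mm². Layer 34 is larger (310.08 vs 31.83 mm²).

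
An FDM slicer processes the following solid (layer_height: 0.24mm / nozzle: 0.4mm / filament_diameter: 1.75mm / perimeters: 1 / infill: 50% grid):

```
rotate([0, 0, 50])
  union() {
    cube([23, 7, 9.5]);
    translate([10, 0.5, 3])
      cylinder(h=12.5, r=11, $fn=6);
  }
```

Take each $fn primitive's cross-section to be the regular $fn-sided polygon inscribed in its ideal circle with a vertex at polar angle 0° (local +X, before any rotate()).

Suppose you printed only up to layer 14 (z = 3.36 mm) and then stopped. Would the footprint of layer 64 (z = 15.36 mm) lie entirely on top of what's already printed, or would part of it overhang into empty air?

entirely on top

Compare the two slices. At z = 3.36: the cube (footprint 23×7) is included at this height (area 161.00 mm²); the cylinder at (10, 0.5): section is a regular 6-gon, circumradius r=11 (area = (6/2)·11.000²·sin(360°/6) = 314.37 mm²); Taking the union: the regions partially overlap — summed areas 475.37 mm² minus the doubly-counted overlap 128.17 mm² gives 347.20 mm² — area = 347.20 mm²; (whole slice rotated 50° about Z — lengths, areas and connectivity unchanged). At z = 15.36: the cube is absent (z outside [0, 9.5]); the r=11 cylinder at (10, 0.5) contributes a regular 6-gon of circumradius 11 (area = (6/2)·11.000²·sin(360°/6) = 314.37 mm²); Taking the union: only the r=11 cylinder at (10, 0.5) is present, so the union is just that shape — area = 314.37 mm²; (rotated 50° about Z; rotation is an isometry so areas/perimeters/island counts are preserved). Checking containment: the cross-section at z = 15.36 is a subset of the cross-section at z = 3.36.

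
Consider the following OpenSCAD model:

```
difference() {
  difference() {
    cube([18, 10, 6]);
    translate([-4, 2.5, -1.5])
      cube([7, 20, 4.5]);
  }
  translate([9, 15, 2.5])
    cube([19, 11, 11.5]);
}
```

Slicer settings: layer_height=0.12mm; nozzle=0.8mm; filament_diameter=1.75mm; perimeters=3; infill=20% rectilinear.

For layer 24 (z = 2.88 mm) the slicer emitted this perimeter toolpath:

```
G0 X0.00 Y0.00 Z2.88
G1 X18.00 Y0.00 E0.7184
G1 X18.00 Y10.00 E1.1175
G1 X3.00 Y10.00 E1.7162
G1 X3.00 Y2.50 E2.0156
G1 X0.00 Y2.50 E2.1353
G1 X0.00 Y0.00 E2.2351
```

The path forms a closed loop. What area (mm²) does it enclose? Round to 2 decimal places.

Apply the shoelace formula to the sequence of (X, Y) vertices; enclosed area = 157.50 mm².

157.50 mm²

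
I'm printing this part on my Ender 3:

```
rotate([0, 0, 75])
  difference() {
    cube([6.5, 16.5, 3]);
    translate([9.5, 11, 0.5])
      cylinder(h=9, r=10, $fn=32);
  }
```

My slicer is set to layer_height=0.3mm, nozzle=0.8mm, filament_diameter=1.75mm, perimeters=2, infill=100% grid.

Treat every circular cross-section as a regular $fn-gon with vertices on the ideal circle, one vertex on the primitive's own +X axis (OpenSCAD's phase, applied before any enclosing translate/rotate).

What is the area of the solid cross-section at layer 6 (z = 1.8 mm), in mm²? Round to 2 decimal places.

25.15 mm²

At z = 1.8 mm: the cube is present — its section is the full 6.5×16.5 rectangle (area 107.25 mm²); the r=10 cylinder at (9.5, 11) gives a regular 32-gon of circumradius 10 (constant along its height) (area = (32/2)·10.000²·sin(360°/32) = 312.14 mm²); Taking the first minus the rest: starting from the 6.5×16.5 cube (107.25 mm²), the r=10 cylinder at (9.5, 11) partially overlaps it — only the 82.10 mm² overlap (of its 312.14 mm²) is removed, clipping the outline — area = 25.15 mm²; (whole slice rotated 75° about Z — lengths, areas and connectivity unchanged). Overall, the cross-section has 2 separate islands. Net area = 25.15 mm².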